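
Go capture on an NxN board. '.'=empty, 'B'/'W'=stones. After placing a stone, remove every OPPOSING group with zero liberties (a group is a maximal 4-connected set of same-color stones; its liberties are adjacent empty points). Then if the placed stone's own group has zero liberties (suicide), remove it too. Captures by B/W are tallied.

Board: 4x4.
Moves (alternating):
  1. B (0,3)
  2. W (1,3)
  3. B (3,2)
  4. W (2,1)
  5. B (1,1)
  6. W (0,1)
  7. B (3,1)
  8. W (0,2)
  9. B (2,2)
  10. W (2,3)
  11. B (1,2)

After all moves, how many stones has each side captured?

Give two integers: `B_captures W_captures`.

Answer: 0 1

Derivation:
Move 1: B@(0,3) -> caps B=0 W=0
Move 2: W@(1,3) -> caps B=0 W=0
Move 3: B@(3,2) -> caps B=0 W=0
Move 4: W@(2,1) -> caps B=0 W=0
Move 5: B@(1,1) -> caps B=0 W=0
Move 6: W@(0,1) -> caps B=0 W=0
Move 7: B@(3,1) -> caps B=0 W=0
Move 8: W@(0,2) -> caps B=0 W=1
Move 9: B@(2,2) -> caps B=0 W=1
Move 10: W@(2,3) -> caps B=0 W=1
Move 11: B@(1,2) -> caps B=0 W=1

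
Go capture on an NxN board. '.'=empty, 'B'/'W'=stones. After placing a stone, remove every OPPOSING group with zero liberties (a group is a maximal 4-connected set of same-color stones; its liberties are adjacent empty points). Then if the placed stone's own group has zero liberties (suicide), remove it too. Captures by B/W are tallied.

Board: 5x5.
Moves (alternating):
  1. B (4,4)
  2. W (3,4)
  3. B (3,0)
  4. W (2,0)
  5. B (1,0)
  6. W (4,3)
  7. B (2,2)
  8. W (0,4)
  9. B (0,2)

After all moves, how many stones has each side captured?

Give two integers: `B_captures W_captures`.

Answer: 0 1

Derivation:
Move 1: B@(4,4) -> caps B=0 W=0
Move 2: W@(3,4) -> caps B=0 W=0
Move 3: B@(3,0) -> caps B=0 W=0
Move 4: W@(2,0) -> caps B=0 W=0
Move 5: B@(1,0) -> caps B=0 W=0
Move 6: W@(4,3) -> caps B=0 W=1
Move 7: B@(2,2) -> caps B=0 W=1
Move 8: W@(0,4) -> caps B=0 W=1
Move 9: B@(0,2) -> caps B=0 W=1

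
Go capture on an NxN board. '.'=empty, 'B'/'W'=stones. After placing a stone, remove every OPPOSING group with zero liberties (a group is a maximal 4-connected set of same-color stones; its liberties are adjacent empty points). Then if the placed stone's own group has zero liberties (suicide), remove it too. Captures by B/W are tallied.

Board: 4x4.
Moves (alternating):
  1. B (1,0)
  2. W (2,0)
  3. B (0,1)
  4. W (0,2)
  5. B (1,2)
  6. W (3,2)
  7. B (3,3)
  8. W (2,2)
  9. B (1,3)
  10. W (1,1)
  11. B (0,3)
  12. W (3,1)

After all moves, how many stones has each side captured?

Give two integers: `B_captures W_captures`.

Move 1: B@(1,0) -> caps B=0 W=0
Move 2: W@(2,0) -> caps B=0 W=0
Move 3: B@(0,1) -> caps B=0 W=0
Move 4: W@(0,2) -> caps B=0 W=0
Move 5: B@(1,2) -> caps B=0 W=0
Move 6: W@(3,2) -> caps B=0 W=0
Move 7: B@(3,3) -> caps B=0 W=0
Move 8: W@(2,2) -> caps B=0 W=0
Move 9: B@(1,3) -> caps B=0 W=0
Move 10: W@(1,1) -> caps B=0 W=0
Move 11: B@(0,3) -> caps B=1 W=0
Move 12: W@(3,1) -> caps B=1 W=0

Answer: 1 0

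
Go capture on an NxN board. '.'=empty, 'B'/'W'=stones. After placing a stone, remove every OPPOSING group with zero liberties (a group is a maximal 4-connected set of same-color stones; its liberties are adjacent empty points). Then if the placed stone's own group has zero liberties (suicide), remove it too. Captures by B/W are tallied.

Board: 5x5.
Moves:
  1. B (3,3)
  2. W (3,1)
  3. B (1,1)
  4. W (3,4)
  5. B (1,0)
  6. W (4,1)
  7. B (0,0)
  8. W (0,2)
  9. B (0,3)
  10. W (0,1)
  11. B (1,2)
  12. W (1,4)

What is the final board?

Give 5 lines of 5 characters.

Answer: B..B.
BBB.W
.....
.W.BW
.W...

Derivation:
Move 1: B@(3,3) -> caps B=0 W=0
Move 2: W@(3,1) -> caps B=0 W=0
Move 3: B@(1,1) -> caps B=0 W=0
Move 4: W@(3,4) -> caps B=0 W=0
Move 5: B@(1,0) -> caps B=0 W=0
Move 6: W@(4,1) -> caps B=0 W=0
Move 7: B@(0,0) -> caps B=0 W=0
Move 8: W@(0,2) -> caps B=0 W=0
Move 9: B@(0,3) -> caps B=0 W=0
Move 10: W@(0,1) -> caps B=0 W=0
Move 11: B@(1,2) -> caps B=2 W=0
Move 12: W@(1,4) -> caps B=2 W=0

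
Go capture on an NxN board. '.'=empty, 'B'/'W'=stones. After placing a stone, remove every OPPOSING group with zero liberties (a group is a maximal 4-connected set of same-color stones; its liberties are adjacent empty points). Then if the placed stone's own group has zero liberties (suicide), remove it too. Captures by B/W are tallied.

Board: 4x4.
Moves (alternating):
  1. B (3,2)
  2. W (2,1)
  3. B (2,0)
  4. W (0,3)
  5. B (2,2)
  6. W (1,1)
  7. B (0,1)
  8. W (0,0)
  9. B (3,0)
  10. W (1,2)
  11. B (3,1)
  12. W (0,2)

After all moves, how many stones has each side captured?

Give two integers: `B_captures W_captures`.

Move 1: B@(3,2) -> caps B=0 W=0
Move 2: W@(2,1) -> caps B=0 W=0
Move 3: B@(2,0) -> caps B=0 W=0
Move 4: W@(0,3) -> caps B=0 W=0
Move 5: B@(2,2) -> caps B=0 W=0
Move 6: W@(1,1) -> caps B=0 W=0
Move 7: B@(0,1) -> caps B=0 W=0
Move 8: W@(0,0) -> caps B=0 W=0
Move 9: B@(3,0) -> caps B=0 W=0
Move 10: W@(1,2) -> caps B=0 W=0
Move 11: B@(3,1) -> caps B=0 W=0
Move 12: W@(0,2) -> caps B=0 W=1

Answer: 0 1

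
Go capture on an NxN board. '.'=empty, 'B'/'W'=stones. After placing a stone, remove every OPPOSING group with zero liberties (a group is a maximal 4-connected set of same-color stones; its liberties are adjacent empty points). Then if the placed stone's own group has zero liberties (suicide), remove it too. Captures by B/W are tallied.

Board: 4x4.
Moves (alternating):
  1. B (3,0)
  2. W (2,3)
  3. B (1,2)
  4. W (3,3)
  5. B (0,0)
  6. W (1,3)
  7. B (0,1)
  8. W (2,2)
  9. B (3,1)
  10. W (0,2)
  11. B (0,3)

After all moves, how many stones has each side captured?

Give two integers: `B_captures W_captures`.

Move 1: B@(3,0) -> caps B=0 W=0
Move 2: W@(2,3) -> caps B=0 W=0
Move 3: B@(1,2) -> caps B=0 W=0
Move 4: W@(3,3) -> caps B=0 W=0
Move 5: B@(0,0) -> caps B=0 W=0
Move 6: W@(1,3) -> caps B=0 W=0
Move 7: B@(0,1) -> caps B=0 W=0
Move 8: W@(2,2) -> caps B=0 W=0
Move 9: B@(3,1) -> caps B=0 W=0
Move 10: W@(0,2) -> caps B=0 W=0
Move 11: B@(0,3) -> caps B=1 W=0

Answer: 1 0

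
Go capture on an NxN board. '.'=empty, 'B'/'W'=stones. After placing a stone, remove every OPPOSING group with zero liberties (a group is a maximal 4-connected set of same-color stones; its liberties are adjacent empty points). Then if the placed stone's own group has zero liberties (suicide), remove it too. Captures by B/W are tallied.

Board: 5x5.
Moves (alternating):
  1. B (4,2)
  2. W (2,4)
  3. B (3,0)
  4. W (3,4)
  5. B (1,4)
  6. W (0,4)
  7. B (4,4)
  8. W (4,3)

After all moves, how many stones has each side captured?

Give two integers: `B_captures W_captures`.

Move 1: B@(4,2) -> caps B=0 W=0
Move 2: W@(2,4) -> caps B=0 W=0
Move 3: B@(3,0) -> caps B=0 W=0
Move 4: W@(3,4) -> caps B=0 W=0
Move 5: B@(1,4) -> caps B=0 W=0
Move 6: W@(0,4) -> caps B=0 W=0
Move 7: B@(4,4) -> caps B=0 W=0
Move 8: W@(4,3) -> caps B=0 W=1

Answer: 0 1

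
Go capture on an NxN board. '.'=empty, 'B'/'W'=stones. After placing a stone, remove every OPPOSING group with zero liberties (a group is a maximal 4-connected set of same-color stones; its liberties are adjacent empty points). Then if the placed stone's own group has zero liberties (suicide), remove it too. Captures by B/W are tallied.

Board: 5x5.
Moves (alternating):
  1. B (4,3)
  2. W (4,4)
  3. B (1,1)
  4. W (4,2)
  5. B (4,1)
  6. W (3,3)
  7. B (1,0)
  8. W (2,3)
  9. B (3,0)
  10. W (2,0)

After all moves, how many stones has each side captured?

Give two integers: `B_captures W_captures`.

Answer: 0 1

Derivation:
Move 1: B@(4,3) -> caps B=0 W=0
Move 2: W@(4,4) -> caps B=0 W=0
Move 3: B@(1,1) -> caps B=0 W=0
Move 4: W@(4,2) -> caps B=0 W=0
Move 5: B@(4,1) -> caps B=0 W=0
Move 6: W@(3,3) -> caps B=0 W=1
Move 7: B@(1,0) -> caps B=0 W=1
Move 8: W@(2,3) -> caps B=0 W=1
Move 9: B@(3,0) -> caps B=0 W=1
Move 10: W@(2,0) -> caps B=0 W=1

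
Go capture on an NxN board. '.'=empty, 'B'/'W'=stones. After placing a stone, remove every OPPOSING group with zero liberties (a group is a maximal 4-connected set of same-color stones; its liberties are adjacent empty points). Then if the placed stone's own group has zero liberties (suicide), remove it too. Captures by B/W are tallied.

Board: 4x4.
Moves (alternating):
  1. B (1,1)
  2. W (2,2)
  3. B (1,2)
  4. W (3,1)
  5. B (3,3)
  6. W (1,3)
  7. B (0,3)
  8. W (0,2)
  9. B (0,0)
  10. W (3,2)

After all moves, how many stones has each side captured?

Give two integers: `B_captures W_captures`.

Move 1: B@(1,1) -> caps B=0 W=0
Move 2: W@(2,2) -> caps B=0 W=0
Move 3: B@(1,2) -> caps B=0 W=0
Move 4: W@(3,1) -> caps B=0 W=0
Move 5: B@(3,3) -> caps B=0 W=0
Move 6: W@(1,3) -> caps B=0 W=0
Move 7: B@(0,3) -> caps B=0 W=0
Move 8: W@(0,2) -> caps B=0 W=1
Move 9: B@(0,0) -> caps B=0 W=1
Move 10: W@(3,2) -> caps B=0 W=1

Answer: 0 1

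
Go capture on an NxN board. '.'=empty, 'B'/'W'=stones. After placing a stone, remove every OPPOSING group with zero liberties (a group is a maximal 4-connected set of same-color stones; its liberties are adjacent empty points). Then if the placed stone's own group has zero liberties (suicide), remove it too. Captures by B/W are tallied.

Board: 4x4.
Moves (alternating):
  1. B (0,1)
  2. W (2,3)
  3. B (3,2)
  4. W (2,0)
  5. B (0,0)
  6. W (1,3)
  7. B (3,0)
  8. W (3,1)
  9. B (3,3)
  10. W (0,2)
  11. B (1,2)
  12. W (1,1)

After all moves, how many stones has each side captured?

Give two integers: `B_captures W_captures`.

Answer: 0 1

Derivation:
Move 1: B@(0,1) -> caps B=0 W=0
Move 2: W@(2,3) -> caps B=0 W=0
Move 3: B@(3,2) -> caps B=0 W=0
Move 4: W@(2,0) -> caps B=0 W=0
Move 5: B@(0,0) -> caps B=0 W=0
Move 6: W@(1,3) -> caps B=0 W=0
Move 7: B@(3,0) -> caps B=0 W=0
Move 8: W@(3,1) -> caps B=0 W=1
Move 9: B@(3,3) -> caps B=0 W=1
Move 10: W@(0,2) -> caps B=0 W=1
Move 11: B@(1,2) -> caps B=0 W=1
Move 12: W@(1,1) -> caps B=0 W=1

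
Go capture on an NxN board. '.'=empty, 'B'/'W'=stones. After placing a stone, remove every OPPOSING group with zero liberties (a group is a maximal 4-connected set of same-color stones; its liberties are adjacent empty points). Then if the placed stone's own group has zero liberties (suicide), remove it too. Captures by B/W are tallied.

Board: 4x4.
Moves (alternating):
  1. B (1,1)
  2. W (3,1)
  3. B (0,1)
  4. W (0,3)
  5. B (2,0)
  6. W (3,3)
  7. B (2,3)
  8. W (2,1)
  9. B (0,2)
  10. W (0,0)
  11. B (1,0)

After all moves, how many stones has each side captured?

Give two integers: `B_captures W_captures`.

Move 1: B@(1,1) -> caps B=0 W=0
Move 2: W@(3,1) -> caps B=0 W=0
Move 3: B@(0,1) -> caps B=0 W=0
Move 4: W@(0,3) -> caps B=0 W=0
Move 5: B@(2,0) -> caps B=0 W=0
Move 6: W@(3,3) -> caps B=0 W=0
Move 7: B@(2,3) -> caps B=0 W=0
Move 8: W@(2,1) -> caps B=0 W=0
Move 9: B@(0,2) -> caps B=0 W=0
Move 10: W@(0,0) -> caps B=0 W=0
Move 11: B@(1,0) -> caps B=1 W=0

Answer: 1 0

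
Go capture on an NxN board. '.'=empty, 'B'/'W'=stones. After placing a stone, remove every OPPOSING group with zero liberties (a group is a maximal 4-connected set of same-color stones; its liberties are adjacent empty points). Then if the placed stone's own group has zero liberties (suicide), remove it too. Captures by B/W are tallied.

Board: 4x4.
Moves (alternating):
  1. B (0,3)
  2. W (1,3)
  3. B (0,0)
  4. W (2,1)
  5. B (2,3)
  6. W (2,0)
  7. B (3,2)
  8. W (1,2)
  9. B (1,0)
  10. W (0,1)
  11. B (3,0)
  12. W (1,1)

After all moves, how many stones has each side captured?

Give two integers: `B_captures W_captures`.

Move 1: B@(0,3) -> caps B=0 W=0
Move 2: W@(1,3) -> caps B=0 W=0
Move 3: B@(0,0) -> caps B=0 W=0
Move 4: W@(2,1) -> caps B=0 W=0
Move 5: B@(2,3) -> caps B=0 W=0
Move 6: W@(2,0) -> caps B=0 W=0
Move 7: B@(3,2) -> caps B=0 W=0
Move 8: W@(1,2) -> caps B=0 W=0
Move 9: B@(1,0) -> caps B=0 W=0
Move 10: W@(0,1) -> caps B=0 W=0
Move 11: B@(3,0) -> caps B=0 W=0
Move 12: W@(1,1) -> caps B=0 W=2

Answer: 0 2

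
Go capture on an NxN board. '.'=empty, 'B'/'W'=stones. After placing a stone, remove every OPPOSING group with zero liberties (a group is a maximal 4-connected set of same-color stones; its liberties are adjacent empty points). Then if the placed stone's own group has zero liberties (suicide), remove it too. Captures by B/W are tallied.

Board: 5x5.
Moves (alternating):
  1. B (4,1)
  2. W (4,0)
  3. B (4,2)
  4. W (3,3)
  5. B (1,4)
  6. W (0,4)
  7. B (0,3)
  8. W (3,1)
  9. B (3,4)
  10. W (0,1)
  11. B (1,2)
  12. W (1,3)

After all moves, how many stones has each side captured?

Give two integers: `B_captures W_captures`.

Answer: 1 0

Derivation:
Move 1: B@(4,1) -> caps B=0 W=0
Move 2: W@(4,0) -> caps B=0 W=0
Move 3: B@(4,2) -> caps B=0 W=0
Move 4: W@(3,3) -> caps B=0 W=0
Move 5: B@(1,4) -> caps B=0 W=0
Move 6: W@(0,4) -> caps B=0 W=0
Move 7: B@(0,3) -> caps B=1 W=0
Move 8: W@(3,1) -> caps B=1 W=0
Move 9: B@(3,4) -> caps B=1 W=0
Move 10: W@(0,1) -> caps B=1 W=0
Move 11: B@(1,2) -> caps B=1 W=0
Move 12: W@(1,3) -> caps B=1 W=0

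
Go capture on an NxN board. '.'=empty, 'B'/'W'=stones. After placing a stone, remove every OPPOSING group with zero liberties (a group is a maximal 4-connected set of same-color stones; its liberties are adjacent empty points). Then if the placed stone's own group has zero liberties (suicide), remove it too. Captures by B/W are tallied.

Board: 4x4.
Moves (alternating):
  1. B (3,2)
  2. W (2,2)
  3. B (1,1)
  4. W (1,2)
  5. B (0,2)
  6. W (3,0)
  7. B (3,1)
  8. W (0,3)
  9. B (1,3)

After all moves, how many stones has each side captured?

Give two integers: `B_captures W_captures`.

Move 1: B@(3,2) -> caps B=0 W=0
Move 2: W@(2,2) -> caps B=0 W=0
Move 3: B@(1,1) -> caps B=0 W=0
Move 4: W@(1,2) -> caps B=0 W=0
Move 5: B@(0,2) -> caps B=0 W=0
Move 6: W@(3,0) -> caps B=0 W=0
Move 7: B@(3,1) -> caps B=0 W=0
Move 8: W@(0,3) -> caps B=0 W=0
Move 9: B@(1,3) -> caps B=1 W=0

Answer: 1 0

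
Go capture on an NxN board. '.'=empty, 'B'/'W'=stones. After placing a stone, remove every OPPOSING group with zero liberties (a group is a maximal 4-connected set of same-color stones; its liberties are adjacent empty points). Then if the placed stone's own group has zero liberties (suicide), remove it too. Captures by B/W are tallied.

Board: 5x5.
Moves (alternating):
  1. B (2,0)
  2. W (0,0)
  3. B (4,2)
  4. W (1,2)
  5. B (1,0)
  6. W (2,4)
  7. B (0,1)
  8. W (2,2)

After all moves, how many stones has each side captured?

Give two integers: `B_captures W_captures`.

Move 1: B@(2,0) -> caps B=0 W=0
Move 2: W@(0,0) -> caps B=0 W=0
Move 3: B@(4,2) -> caps B=0 W=0
Move 4: W@(1,2) -> caps B=0 W=0
Move 5: B@(1,0) -> caps B=0 W=0
Move 6: W@(2,4) -> caps B=0 W=0
Move 7: B@(0,1) -> caps B=1 W=0
Move 8: W@(2,2) -> caps B=1 W=0

Answer: 1 0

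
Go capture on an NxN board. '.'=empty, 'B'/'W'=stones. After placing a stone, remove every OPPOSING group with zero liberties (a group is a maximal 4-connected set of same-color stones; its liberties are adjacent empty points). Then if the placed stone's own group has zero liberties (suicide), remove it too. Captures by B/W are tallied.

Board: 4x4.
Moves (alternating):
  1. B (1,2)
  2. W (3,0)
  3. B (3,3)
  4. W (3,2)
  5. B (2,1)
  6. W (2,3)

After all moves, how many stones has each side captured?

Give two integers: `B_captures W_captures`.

Move 1: B@(1,2) -> caps B=0 W=0
Move 2: W@(3,0) -> caps B=0 W=0
Move 3: B@(3,3) -> caps B=0 W=0
Move 4: W@(3,2) -> caps B=0 W=0
Move 5: B@(2,1) -> caps B=0 W=0
Move 6: W@(2,3) -> caps B=0 W=1

Answer: 0 1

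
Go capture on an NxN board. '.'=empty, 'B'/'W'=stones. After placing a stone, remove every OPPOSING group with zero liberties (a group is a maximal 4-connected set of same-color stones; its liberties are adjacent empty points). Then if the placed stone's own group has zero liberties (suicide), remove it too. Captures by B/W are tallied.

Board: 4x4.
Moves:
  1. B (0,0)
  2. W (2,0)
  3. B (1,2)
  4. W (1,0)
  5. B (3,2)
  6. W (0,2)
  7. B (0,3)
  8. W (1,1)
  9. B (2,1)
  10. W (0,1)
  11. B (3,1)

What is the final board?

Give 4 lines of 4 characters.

Move 1: B@(0,0) -> caps B=0 W=0
Move 2: W@(2,0) -> caps B=0 W=0
Move 3: B@(1,2) -> caps B=0 W=0
Move 4: W@(1,0) -> caps B=0 W=0
Move 5: B@(3,2) -> caps B=0 W=0
Move 6: W@(0,2) -> caps B=0 W=0
Move 7: B@(0,3) -> caps B=0 W=0
Move 8: W@(1,1) -> caps B=0 W=0
Move 9: B@(2,1) -> caps B=0 W=0
Move 10: W@(0,1) -> caps B=0 W=1
Move 11: B@(3,1) -> caps B=0 W=1

Answer: .WWB
WWB.
WB..
.BB.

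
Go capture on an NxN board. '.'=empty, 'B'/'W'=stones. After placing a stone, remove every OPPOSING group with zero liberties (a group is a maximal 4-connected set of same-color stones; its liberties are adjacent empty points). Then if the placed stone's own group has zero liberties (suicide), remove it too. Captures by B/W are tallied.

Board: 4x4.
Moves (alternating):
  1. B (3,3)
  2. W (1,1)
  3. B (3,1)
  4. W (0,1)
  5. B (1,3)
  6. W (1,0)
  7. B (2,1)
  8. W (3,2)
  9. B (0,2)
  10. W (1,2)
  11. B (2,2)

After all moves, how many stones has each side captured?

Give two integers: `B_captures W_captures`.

Move 1: B@(3,3) -> caps B=0 W=0
Move 2: W@(1,1) -> caps B=0 W=0
Move 3: B@(3,1) -> caps B=0 W=0
Move 4: W@(0,1) -> caps B=0 W=0
Move 5: B@(1,3) -> caps B=0 W=0
Move 6: W@(1,0) -> caps B=0 W=0
Move 7: B@(2,1) -> caps B=0 W=0
Move 8: W@(3,2) -> caps B=0 W=0
Move 9: B@(0,2) -> caps B=0 W=0
Move 10: W@(1,2) -> caps B=0 W=0
Move 11: B@(2,2) -> caps B=1 W=0

Answer: 1 0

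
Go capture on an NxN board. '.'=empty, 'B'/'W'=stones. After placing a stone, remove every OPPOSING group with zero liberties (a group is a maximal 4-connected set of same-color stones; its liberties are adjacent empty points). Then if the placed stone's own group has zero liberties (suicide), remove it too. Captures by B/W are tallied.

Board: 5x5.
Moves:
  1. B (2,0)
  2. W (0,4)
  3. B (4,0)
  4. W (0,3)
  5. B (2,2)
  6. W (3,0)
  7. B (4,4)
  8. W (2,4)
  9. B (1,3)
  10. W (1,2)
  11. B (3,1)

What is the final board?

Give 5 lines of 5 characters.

Answer: ...WW
..WB.
B.B.W
.B...
B...B

Derivation:
Move 1: B@(2,0) -> caps B=0 W=0
Move 2: W@(0,4) -> caps B=0 W=0
Move 3: B@(4,0) -> caps B=0 W=0
Move 4: W@(0,3) -> caps B=0 W=0
Move 5: B@(2,2) -> caps B=0 W=0
Move 6: W@(3,0) -> caps B=0 W=0
Move 7: B@(4,4) -> caps B=0 W=0
Move 8: W@(2,4) -> caps B=0 W=0
Move 9: B@(1,3) -> caps B=0 W=0
Move 10: W@(1,2) -> caps B=0 W=0
Move 11: B@(3,1) -> caps B=1 W=0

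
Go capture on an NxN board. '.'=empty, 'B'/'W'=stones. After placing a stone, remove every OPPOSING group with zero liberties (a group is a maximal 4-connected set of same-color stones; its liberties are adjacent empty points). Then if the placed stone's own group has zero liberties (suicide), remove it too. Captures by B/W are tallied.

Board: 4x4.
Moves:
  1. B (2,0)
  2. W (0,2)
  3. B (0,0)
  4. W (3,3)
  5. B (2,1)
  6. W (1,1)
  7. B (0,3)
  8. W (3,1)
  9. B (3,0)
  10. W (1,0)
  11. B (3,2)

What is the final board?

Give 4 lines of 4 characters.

Move 1: B@(2,0) -> caps B=0 W=0
Move 2: W@(0,2) -> caps B=0 W=0
Move 3: B@(0,0) -> caps B=0 W=0
Move 4: W@(3,3) -> caps B=0 W=0
Move 5: B@(2,1) -> caps B=0 W=0
Move 6: W@(1,1) -> caps B=0 W=0
Move 7: B@(0,3) -> caps B=0 W=0
Move 8: W@(3,1) -> caps B=0 W=0
Move 9: B@(3,0) -> caps B=0 W=0
Move 10: W@(1,0) -> caps B=0 W=0
Move 11: B@(3,2) -> caps B=1 W=0

Answer: B.WB
WW..
BB..
B.BW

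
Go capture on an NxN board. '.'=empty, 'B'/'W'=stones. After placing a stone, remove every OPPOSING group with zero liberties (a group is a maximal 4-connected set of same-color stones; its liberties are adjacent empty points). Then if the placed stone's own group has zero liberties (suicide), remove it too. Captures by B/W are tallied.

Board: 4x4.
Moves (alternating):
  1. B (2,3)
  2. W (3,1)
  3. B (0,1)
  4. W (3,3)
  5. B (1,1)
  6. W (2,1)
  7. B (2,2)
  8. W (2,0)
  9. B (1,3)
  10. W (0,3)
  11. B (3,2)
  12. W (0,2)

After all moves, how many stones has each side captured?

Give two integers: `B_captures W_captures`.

Move 1: B@(2,3) -> caps B=0 W=0
Move 2: W@(3,1) -> caps B=0 W=0
Move 3: B@(0,1) -> caps B=0 W=0
Move 4: W@(3,3) -> caps B=0 W=0
Move 5: B@(1,1) -> caps B=0 W=0
Move 6: W@(2,1) -> caps B=0 W=0
Move 7: B@(2,2) -> caps B=0 W=0
Move 8: W@(2,0) -> caps B=0 W=0
Move 9: B@(1,3) -> caps B=0 W=0
Move 10: W@(0,3) -> caps B=0 W=0
Move 11: B@(3,2) -> caps B=1 W=0
Move 12: W@(0,2) -> caps B=1 W=0

Answer: 1 0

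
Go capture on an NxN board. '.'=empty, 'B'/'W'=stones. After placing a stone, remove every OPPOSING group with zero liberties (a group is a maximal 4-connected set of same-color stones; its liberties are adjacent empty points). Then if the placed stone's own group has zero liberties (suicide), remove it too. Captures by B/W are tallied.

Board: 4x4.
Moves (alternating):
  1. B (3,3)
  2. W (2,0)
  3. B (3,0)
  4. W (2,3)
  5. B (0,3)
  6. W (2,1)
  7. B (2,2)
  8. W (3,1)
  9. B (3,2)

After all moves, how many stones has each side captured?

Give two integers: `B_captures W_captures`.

Answer: 0 1

Derivation:
Move 1: B@(3,3) -> caps B=0 W=0
Move 2: W@(2,0) -> caps B=0 W=0
Move 3: B@(3,0) -> caps B=0 W=0
Move 4: W@(2,3) -> caps B=0 W=0
Move 5: B@(0,3) -> caps B=0 W=0
Move 6: W@(2,1) -> caps B=0 W=0
Move 7: B@(2,2) -> caps B=0 W=0
Move 8: W@(3,1) -> caps B=0 W=1
Move 9: B@(3,2) -> caps B=0 W=1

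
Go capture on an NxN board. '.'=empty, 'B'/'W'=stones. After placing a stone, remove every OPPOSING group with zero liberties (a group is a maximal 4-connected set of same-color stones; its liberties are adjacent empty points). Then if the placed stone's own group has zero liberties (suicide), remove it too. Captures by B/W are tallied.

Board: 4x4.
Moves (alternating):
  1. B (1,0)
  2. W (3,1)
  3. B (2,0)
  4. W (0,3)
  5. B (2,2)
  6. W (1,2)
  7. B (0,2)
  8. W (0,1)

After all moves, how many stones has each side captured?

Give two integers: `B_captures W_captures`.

Answer: 0 1

Derivation:
Move 1: B@(1,0) -> caps B=0 W=0
Move 2: W@(3,1) -> caps B=0 W=0
Move 3: B@(2,0) -> caps B=0 W=0
Move 4: W@(0,3) -> caps B=0 W=0
Move 5: B@(2,2) -> caps B=0 W=0
Move 6: W@(1,2) -> caps B=0 W=0
Move 7: B@(0,2) -> caps B=0 W=0
Move 8: W@(0,1) -> caps B=0 W=1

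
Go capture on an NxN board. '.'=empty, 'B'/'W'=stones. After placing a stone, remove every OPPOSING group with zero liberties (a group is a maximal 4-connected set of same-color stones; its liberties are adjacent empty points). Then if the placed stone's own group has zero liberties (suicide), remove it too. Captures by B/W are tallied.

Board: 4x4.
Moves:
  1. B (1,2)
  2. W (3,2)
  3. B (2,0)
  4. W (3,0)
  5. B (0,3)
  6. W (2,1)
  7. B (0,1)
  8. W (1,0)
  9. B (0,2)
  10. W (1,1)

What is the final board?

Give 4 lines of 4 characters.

Move 1: B@(1,2) -> caps B=0 W=0
Move 2: W@(3,2) -> caps B=0 W=0
Move 3: B@(2,0) -> caps B=0 W=0
Move 4: W@(3,0) -> caps B=0 W=0
Move 5: B@(0,3) -> caps B=0 W=0
Move 6: W@(2,1) -> caps B=0 W=0
Move 7: B@(0,1) -> caps B=0 W=0
Move 8: W@(1,0) -> caps B=0 W=1
Move 9: B@(0,2) -> caps B=0 W=1
Move 10: W@(1,1) -> caps B=0 W=1

Answer: .BBB
WWB.
.W..
W.W.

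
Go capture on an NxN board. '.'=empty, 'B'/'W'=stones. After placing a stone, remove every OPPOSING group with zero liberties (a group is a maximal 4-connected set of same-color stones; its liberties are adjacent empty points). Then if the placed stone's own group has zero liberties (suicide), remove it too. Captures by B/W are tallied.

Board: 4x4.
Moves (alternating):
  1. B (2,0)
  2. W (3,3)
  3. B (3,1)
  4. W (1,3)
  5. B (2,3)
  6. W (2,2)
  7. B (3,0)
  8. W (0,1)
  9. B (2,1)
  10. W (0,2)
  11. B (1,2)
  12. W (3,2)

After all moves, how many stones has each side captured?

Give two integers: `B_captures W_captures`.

Move 1: B@(2,0) -> caps B=0 W=0
Move 2: W@(3,3) -> caps B=0 W=0
Move 3: B@(3,1) -> caps B=0 W=0
Move 4: W@(1,3) -> caps B=0 W=0
Move 5: B@(2,3) -> caps B=0 W=0
Move 6: W@(2,2) -> caps B=0 W=1
Move 7: B@(3,0) -> caps B=0 W=1
Move 8: W@(0,1) -> caps B=0 W=1
Move 9: B@(2,1) -> caps B=0 W=1
Move 10: W@(0,2) -> caps B=0 W=1
Move 11: B@(1,2) -> caps B=0 W=1
Move 12: W@(3,2) -> caps B=0 W=1

Answer: 0 1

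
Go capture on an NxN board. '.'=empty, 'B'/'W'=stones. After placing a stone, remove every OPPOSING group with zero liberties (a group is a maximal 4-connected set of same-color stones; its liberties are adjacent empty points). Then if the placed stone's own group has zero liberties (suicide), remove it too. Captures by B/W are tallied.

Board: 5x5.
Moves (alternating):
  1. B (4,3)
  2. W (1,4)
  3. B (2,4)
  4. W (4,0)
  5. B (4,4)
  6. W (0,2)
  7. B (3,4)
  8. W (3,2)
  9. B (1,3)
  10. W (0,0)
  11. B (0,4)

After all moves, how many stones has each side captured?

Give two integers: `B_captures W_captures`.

Answer: 1 0

Derivation:
Move 1: B@(4,3) -> caps B=0 W=0
Move 2: W@(1,4) -> caps B=0 W=0
Move 3: B@(2,4) -> caps B=0 W=0
Move 4: W@(4,0) -> caps B=0 W=0
Move 5: B@(4,4) -> caps B=0 W=0
Move 6: W@(0,2) -> caps B=0 W=0
Move 7: B@(3,4) -> caps B=0 W=0
Move 8: W@(3,2) -> caps B=0 W=0
Move 9: B@(1,3) -> caps B=0 W=0
Move 10: W@(0,0) -> caps B=0 W=0
Move 11: B@(0,4) -> caps B=1 W=0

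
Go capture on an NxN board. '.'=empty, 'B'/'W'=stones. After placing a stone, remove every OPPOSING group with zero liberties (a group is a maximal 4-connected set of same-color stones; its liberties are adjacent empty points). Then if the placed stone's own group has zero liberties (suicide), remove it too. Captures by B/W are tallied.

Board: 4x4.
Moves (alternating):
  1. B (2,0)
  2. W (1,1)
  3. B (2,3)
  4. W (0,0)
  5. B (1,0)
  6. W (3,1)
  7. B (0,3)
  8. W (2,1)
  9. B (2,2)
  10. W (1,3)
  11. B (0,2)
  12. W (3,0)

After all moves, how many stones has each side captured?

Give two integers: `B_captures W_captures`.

Answer: 0 2

Derivation:
Move 1: B@(2,0) -> caps B=0 W=0
Move 2: W@(1,1) -> caps B=0 W=0
Move 3: B@(2,3) -> caps B=0 W=0
Move 4: W@(0,0) -> caps B=0 W=0
Move 5: B@(1,0) -> caps B=0 W=0
Move 6: W@(3,1) -> caps B=0 W=0
Move 7: B@(0,3) -> caps B=0 W=0
Move 8: W@(2,1) -> caps B=0 W=0
Move 9: B@(2,2) -> caps B=0 W=0
Move 10: W@(1,3) -> caps B=0 W=0
Move 11: B@(0,2) -> caps B=0 W=0
Move 12: W@(3,0) -> caps B=0 W=2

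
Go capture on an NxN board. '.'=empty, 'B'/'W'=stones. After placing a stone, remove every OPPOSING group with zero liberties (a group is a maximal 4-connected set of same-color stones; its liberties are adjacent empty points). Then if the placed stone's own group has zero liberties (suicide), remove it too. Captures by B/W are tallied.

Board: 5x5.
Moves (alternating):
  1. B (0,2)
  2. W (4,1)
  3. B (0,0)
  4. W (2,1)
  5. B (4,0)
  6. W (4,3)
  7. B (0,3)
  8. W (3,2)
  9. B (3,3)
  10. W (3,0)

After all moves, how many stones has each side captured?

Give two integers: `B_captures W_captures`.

Answer: 0 1

Derivation:
Move 1: B@(0,2) -> caps B=0 W=0
Move 2: W@(4,1) -> caps B=0 W=0
Move 3: B@(0,0) -> caps B=0 W=0
Move 4: W@(2,1) -> caps B=0 W=0
Move 5: B@(4,0) -> caps B=0 W=0
Move 6: W@(4,3) -> caps B=0 W=0
Move 7: B@(0,3) -> caps B=0 W=0
Move 8: W@(3,2) -> caps B=0 W=0
Move 9: B@(3,3) -> caps B=0 W=0
Move 10: W@(3,0) -> caps B=0 W=1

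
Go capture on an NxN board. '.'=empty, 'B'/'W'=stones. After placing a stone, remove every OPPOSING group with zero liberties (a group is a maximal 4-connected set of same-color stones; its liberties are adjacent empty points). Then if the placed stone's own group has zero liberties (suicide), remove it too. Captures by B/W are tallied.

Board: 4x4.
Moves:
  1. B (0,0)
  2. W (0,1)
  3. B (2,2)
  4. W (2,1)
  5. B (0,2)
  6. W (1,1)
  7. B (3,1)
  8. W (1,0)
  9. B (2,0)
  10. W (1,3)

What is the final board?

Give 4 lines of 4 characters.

Answer: .WB.
WW.W
BWB.
.B..

Derivation:
Move 1: B@(0,0) -> caps B=0 W=0
Move 2: W@(0,1) -> caps B=0 W=0
Move 3: B@(2,2) -> caps B=0 W=0
Move 4: W@(2,1) -> caps B=0 W=0
Move 5: B@(0,2) -> caps B=0 W=0
Move 6: W@(1,1) -> caps B=0 W=0
Move 7: B@(3,1) -> caps B=0 W=0
Move 8: W@(1,0) -> caps B=0 W=1
Move 9: B@(2,0) -> caps B=0 W=1
Move 10: W@(1,3) -> caps B=0 W=1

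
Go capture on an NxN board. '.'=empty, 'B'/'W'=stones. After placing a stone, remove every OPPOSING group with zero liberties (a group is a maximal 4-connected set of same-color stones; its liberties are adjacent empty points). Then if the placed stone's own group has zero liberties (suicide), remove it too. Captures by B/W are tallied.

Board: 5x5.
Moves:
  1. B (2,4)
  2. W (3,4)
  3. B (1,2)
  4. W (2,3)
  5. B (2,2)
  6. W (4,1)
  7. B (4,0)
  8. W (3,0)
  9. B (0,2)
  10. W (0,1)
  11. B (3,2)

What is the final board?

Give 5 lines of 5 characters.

Move 1: B@(2,4) -> caps B=0 W=0
Move 2: W@(3,4) -> caps B=0 W=0
Move 3: B@(1,2) -> caps B=0 W=0
Move 4: W@(2,3) -> caps B=0 W=0
Move 5: B@(2,2) -> caps B=0 W=0
Move 6: W@(4,1) -> caps B=0 W=0
Move 7: B@(4,0) -> caps B=0 W=0
Move 8: W@(3,0) -> caps B=0 W=1
Move 9: B@(0,2) -> caps B=0 W=1
Move 10: W@(0,1) -> caps B=0 W=1
Move 11: B@(3,2) -> caps B=0 W=1

Answer: .WB..
..B..
..BWB
W.B.W
.W...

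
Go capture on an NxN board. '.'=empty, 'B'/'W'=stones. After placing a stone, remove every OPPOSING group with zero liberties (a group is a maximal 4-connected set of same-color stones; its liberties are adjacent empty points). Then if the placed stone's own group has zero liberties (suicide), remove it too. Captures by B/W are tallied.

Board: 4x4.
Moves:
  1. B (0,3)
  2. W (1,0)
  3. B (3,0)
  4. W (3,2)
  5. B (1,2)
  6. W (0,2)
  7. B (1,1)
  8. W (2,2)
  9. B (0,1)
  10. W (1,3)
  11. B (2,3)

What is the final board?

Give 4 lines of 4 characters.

Answer: .B.B
WBB.
..WB
B.W.

Derivation:
Move 1: B@(0,3) -> caps B=0 W=0
Move 2: W@(1,0) -> caps B=0 W=0
Move 3: B@(3,0) -> caps B=0 W=0
Move 4: W@(3,2) -> caps B=0 W=0
Move 5: B@(1,2) -> caps B=0 W=0
Move 6: W@(0,2) -> caps B=0 W=0
Move 7: B@(1,1) -> caps B=0 W=0
Move 8: W@(2,2) -> caps B=0 W=0
Move 9: B@(0,1) -> caps B=1 W=0
Move 10: W@(1,3) -> caps B=1 W=0
Move 11: B@(2,3) -> caps B=2 W=0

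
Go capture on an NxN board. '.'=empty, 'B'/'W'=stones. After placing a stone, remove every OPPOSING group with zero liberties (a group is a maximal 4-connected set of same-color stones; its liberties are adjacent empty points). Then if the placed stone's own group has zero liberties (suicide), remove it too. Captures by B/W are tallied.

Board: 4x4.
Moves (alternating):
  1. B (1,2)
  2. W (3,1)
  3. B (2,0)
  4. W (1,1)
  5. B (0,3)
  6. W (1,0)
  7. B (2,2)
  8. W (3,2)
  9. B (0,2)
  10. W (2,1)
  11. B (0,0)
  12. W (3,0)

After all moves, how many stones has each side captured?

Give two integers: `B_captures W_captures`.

Answer: 0 1

Derivation:
Move 1: B@(1,2) -> caps B=0 W=0
Move 2: W@(3,1) -> caps B=0 W=0
Move 3: B@(2,0) -> caps B=0 W=0
Move 4: W@(1,1) -> caps B=0 W=0
Move 5: B@(0,3) -> caps B=0 W=0
Move 6: W@(1,0) -> caps B=0 W=0
Move 7: B@(2,2) -> caps B=0 W=0
Move 8: W@(3,2) -> caps B=0 W=0
Move 9: B@(0,2) -> caps B=0 W=0
Move 10: W@(2,1) -> caps B=0 W=0
Move 11: B@(0,0) -> caps B=0 W=0
Move 12: W@(3,0) -> caps B=0 W=1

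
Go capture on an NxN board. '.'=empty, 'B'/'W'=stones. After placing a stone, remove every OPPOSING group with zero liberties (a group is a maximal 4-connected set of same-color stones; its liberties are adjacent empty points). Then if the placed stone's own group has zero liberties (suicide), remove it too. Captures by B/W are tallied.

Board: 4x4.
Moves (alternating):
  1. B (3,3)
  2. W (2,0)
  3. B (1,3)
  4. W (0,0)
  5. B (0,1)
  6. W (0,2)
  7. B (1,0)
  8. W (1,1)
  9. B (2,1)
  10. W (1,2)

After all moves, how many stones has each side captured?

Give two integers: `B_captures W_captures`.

Answer: 1 0

Derivation:
Move 1: B@(3,3) -> caps B=0 W=0
Move 2: W@(2,0) -> caps B=0 W=0
Move 3: B@(1,3) -> caps B=0 W=0
Move 4: W@(0,0) -> caps B=0 W=0
Move 5: B@(0,1) -> caps B=0 W=0
Move 6: W@(0,2) -> caps B=0 W=0
Move 7: B@(1,0) -> caps B=1 W=0
Move 8: W@(1,1) -> caps B=1 W=0
Move 9: B@(2,1) -> caps B=1 W=0
Move 10: W@(1,2) -> caps B=1 W=0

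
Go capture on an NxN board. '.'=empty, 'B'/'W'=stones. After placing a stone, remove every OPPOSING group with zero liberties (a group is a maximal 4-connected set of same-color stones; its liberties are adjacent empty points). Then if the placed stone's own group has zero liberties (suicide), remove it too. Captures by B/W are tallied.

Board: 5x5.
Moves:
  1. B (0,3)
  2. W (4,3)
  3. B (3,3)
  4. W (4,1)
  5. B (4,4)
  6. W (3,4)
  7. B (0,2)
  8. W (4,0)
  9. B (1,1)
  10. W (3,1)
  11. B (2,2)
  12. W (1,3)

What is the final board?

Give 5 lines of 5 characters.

Answer: ..BB.
.B.W.
..B..
.W.BW
WW.W.

Derivation:
Move 1: B@(0,3) -> caps B=0 W=0
Move 2: W@(4,3) -> caps B=0 W=0
Move 3: B@(3,3) -> caps B=0 W=0
Move 4: W@(4,1) -> caps B=0 W=0
Move 5: B@(4,4) -> caps B=0 W=0
Move 6: W@(3,4) -> caps B=0 W=1
Move 7: B@(0,2) -> caps B=0 W=1
Move 8: W@(4,0) -> caps B=0 W=1
Move 9: B@(1,1) -> caps B=0 W=1
Move 10: W@(3,1) -> caps B=0 W=1
Move 11: B@(2,2) -> caps B=0 W=1
Move 12: W@(1,3) -> caps B=0 W=1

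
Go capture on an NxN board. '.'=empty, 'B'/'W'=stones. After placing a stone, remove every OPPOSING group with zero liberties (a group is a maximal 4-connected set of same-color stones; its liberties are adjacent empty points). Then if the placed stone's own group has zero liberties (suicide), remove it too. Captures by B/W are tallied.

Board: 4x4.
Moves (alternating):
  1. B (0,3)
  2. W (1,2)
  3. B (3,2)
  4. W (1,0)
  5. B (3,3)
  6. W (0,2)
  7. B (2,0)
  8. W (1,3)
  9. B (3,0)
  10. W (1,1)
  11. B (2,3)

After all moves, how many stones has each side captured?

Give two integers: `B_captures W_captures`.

Move 1: B@(0,3) -> caps B=0 W=0
Move 2: W@(1,2) -> caps B=0 W=0
Move 3: B@(3,2) -> caps B=0 W=0
Move 4: W@(1,0) -> caps B=0 W=0
Move 5: B@(3,3) -> caps B=0 W=0
Move 6: W@(0,2) -> caps B=0 W=0
Move 7: B@(2,0) -> caps B=0 W=0
Move 8: W@(1,3) -> caps B=0 W=1
Move 9: B@(3,0) -> caps B=0 W=1
Move 10: W@(1,1) -> caps B=0 W=1
Move 11: B@(2,3) -> caps B=0 W=1

Answer: 0 1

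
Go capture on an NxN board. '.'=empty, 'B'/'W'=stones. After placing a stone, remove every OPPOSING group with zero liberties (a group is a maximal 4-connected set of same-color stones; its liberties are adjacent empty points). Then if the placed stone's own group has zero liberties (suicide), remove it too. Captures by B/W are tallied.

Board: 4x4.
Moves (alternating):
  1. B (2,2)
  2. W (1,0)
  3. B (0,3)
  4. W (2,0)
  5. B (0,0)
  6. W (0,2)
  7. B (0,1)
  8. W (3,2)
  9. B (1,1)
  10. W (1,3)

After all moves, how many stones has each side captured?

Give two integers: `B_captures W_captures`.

Move 1: B@(2,2) -> caps B=0 W=0
Move 2: W@(1,0) -> caps B=0 W=0
Move 3: B@(0,3) -> caps B=0 W=0
Move 4: W@(2,0) -> caps B=0 W=0
Move 5: B@(0,0) -> caps B=0 W=0
Move 6: W@(0,2) -> caps B=0 W=0
Move 7: B@(0,1) -> caps B=0 W=0
Move 8: W@(3,2) -> caps B=0 W=0
Move 9: B@(1,1) -> caps B=0 W=0
Move 10: W@(1,3) -> caps B=0 W=1

Answer: 0 1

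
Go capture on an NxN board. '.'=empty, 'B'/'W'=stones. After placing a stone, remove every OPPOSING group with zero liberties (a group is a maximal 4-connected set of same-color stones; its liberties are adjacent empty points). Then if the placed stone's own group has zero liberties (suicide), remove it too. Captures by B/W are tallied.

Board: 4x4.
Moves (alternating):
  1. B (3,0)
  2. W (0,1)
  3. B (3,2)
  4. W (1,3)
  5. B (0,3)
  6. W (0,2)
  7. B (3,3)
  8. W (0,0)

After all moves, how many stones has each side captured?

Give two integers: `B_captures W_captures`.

Move 1: B@(3,0) -> caps B=0 W=0
Move 2: W@(0,1) -> caps B=0 W=0
Move 3: B@(3,2) -> caps B=0 W=0
Move 4: W@(1,3) -> caps B=0 W=0
Move 5: B@(0,3) -> caps B=0 W=0
Move 6: W@(0,2) -> caps B=0 W=1
Move 7: B@(3,3) -> caps B=0 W=1
Move 8: W@(0,0) -> caps B=0 W=1

Answer: 0 1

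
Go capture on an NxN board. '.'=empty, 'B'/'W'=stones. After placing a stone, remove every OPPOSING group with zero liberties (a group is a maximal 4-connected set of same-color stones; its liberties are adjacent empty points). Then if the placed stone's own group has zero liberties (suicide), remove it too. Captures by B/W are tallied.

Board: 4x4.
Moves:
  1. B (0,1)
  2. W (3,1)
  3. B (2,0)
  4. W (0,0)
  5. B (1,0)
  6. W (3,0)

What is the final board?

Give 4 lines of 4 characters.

Move 1: B@(0,1) -> caps B=0 W=0
Move 2: W@(3,1) -> caps B=0 W=0
Move 3: B@(2,0) -> caps B=0 W=0
Move 4: W@(0,0) -> caps B=0 W=0
Move 5: B@(1,0) -> caps B=1 W=0
Move 6: W@(3,0) -> caps B=1 W=0

Answer: .B..
B...
B...
WW..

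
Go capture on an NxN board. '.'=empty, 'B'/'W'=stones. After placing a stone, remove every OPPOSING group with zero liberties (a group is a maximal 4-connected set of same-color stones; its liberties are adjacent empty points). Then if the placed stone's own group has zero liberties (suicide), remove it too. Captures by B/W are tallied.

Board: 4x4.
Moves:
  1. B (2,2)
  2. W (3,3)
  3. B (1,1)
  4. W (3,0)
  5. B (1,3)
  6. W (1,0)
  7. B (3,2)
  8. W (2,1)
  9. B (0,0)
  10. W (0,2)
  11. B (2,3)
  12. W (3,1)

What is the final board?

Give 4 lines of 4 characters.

Move 1: B@(2,2) -> caps B=0 W=0
Move 2: W@(3,3) -> caps B=0 W=0
Move 3: B@(1,1) -> caps B=0 W=0
Move 4: W@(3,0) -> caps B=0 W=0
Move 5: B@(1,3) -> caps B=0 W=0
Move 6: W@(1,0) -> caps B=0 W=0
Move 7: B@(3,2) -> caps B=0 W=0
Move 8: W@(2,1) -> caps B=0 W=0
Move 9: B@(0,0) -> caps B=0 W=0
Move 10: W@(0,2) -> caps B=0 W=0
Move 11: B@(2,3) -> caps B=1 W=0
Move 12: W@(3,1) -> caps B=1 W=0

Answer: B.W.
WB.B
.WBB
WWB.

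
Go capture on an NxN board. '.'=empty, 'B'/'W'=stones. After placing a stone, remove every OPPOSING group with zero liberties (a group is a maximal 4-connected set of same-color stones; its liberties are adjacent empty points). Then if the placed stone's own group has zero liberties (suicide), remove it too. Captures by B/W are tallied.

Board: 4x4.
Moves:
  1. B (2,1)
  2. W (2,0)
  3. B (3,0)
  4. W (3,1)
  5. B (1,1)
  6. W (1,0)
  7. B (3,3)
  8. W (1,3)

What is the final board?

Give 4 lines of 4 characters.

Answer: ....
WB.W
WB..
.W.B

Derivation:
Move 1: B@(2,1) -> caps B=0 W=0
Move 2: W@(2,0) -> caps B=0 W=0
Move 3: B@(3,0) -> caps B=0 W=0
Move 4: W@(3,1) -> caps B=0 W=1
Move 5: B@(1,1) -> caps B=0 W=1
Move 6: W@(1,0) -> caps B=0 W=1
Move 7: B@(3,3) -> caps B=0 W=1
Move 8: W@(1,3) -> caps B=0 W=1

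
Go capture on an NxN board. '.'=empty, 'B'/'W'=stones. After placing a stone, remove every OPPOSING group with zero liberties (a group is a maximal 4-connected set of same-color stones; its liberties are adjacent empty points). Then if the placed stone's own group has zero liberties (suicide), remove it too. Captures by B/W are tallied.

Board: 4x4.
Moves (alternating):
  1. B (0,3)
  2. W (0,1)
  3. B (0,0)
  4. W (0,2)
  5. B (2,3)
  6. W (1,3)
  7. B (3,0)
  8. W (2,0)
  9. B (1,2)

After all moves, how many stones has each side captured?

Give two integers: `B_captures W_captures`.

Answer: 0 1

Derivation:
Move 1: B@(0,3) -> caps B=0 W=0
Move 2: W@(0,1) -> caps B=0 W=0
Move 3: B@(0,0) -> caps B=0 W=0
Move 4: W@(0,2) -> caps B=0 W=0
Move 5: B@(2,3) -> caps B=0 W=0
Move 6: W@(1,3) -> caps B=0 W=1
Move 7: B@(3,0) -> caps B=0 W=1
Move 8: W@(2,0) -> caps B=0 W=1
Move 9: B@(1,2) -> caps B=0 W=1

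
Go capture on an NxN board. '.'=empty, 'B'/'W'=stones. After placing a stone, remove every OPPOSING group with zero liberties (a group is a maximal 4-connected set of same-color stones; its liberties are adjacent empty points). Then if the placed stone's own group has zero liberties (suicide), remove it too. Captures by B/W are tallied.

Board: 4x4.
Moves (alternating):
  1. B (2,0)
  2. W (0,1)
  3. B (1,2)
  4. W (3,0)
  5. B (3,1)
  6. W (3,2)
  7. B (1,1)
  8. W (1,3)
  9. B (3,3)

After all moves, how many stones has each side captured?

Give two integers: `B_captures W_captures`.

Move 1: B@(2,0) -> caps B=0 W=0
Move 2: W@(0,1) -> caps B=0 W=0
Move 3: B@(1,2) -> caps B=0 W=0
Move 4: W@(3,0) -> caps B=0 W=0
Move 5: B@(3,1) -> caps B=1 W=0
Move 6: W@(3,2) -> caps B=1 W=0
Move 7: B@(1,1) -> caps B=1 W=0
Move 8: W@(1,3) -> caps B=1 W=0
Move 9: B@(3,3) -> caps B=1 W=0

Answer: 1 0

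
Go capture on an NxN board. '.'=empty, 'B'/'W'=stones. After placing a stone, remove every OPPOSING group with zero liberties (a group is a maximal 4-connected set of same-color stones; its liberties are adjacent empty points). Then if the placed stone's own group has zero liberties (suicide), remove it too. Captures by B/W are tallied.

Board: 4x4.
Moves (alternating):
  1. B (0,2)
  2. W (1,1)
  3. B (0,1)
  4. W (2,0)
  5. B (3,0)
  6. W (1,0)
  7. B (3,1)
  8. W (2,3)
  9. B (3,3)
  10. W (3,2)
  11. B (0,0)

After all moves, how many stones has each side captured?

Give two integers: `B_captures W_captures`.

Move 1: B@(0,2) -> caps B=0 W=0
Move 2: W@(1,1) -> caps B=0 W=0
Move 3: B@(0,1) -> caps B=0 W=0
Move 4: W@(2,0) -> caps B=0 W=0
Move 5: B@(3,0) -> caps B=0 W=0
Move 6: W@(1,0) -> caps B=0 W=0
Move 7: B@(3,1) -> caps B=0 W=0
Move 8: W@(2,3) -> caps B=0 W=0
Move 9: B@(3,3) -> caps B=0 W=0
Move 10: W@(3,2) -> caps B=0 W=1
Move 11: B@(0,0) -> caps B=0 W=1

Answer: 0 1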